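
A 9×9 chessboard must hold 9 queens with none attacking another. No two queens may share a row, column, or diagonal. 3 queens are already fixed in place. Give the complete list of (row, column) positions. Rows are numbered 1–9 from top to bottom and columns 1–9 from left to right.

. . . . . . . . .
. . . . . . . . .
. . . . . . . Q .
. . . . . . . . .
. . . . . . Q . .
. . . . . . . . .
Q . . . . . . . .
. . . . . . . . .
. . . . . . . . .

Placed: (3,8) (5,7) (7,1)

Row 1: attacked by (3,8)→{6,8}; (5,7)→{3,7}; (7,1)→{1,7}. Safe: 2, 4, 5, 9. Place at column 5.
Row 2: attacked by (1,5)→{4,5,6}; (3,8)→{7,8,9}; (5,7)→{4,7}; (7,1)→{1,6}. Safe: 2, 3. Place at column 2.
Row 4: attacked by (1,5)→{2,5,8}; (2,2)→{2,4}; (3,8)→{7,8,9}; (5,7)→{6,7,8}; (7,1)→{1,4}. Safe: 3. Place at column 3.
Row 6: attacked by (1,5)→{5}; (2,2)→{2,6}; (3,8)→{5,8}; (4,3)→{1,3,5}; (5,7)→{6,7,8}; (7,1)→{1,2}. Safe: 4, 9. Place at column 9.
Row 8: attacked by (1,5)→{5}; (2,2)→{2,8}; (3,8)→{3,8}; (4,3)→{3,7}; (5,7)→{4,7}; (6,9)→{7,9}; (7,1)→{1,2}. Safe: 6. Place at column 6.
Row 9: attacked by (1,5)→{5}; (2,2)→{2,9}; (3,8)→{2,8}; (4,3)→{3,8}; (5,7)→{3,7}; (6,9)→{6,9}; (7,1)→{1,3}; (8,6)→{5,6,7}. Safe: 4. Place at column 4.
Columns [5, 2, 8, 3, 7, 9, 1, 6, 4], r−c [-4, 0, -5, 1, -2, -3, 6, 2, 5], r+c [6, 4, 11, 7, 12, 15, 8, 14, 13] are all distinct, so no two queens attack.

(1,5) (2,2) (3,8) (4,3) (5,7) (6,9) (7,1) (8,6) (9,4)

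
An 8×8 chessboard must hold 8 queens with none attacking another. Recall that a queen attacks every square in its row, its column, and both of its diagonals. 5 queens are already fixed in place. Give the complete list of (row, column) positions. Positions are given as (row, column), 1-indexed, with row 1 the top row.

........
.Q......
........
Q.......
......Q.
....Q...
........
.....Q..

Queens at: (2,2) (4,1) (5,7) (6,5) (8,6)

Row 1: attacked by (2,2)→{1,2,3}; (4,1)→{1,4}; (5,7)→{3,7}; (6,5)→{5}; (8,6)→{6}. Safe: 8. Place at column 8.
Row 3: attacked by (1,8)→{6,8}; (2,2)→{1,2,3}; (4,1)→{1,2}; (5,7)→{5,7}; (6,5)→{2,5,8}; (8,6)→{1,6}. Safe: 4. Place at column 4.
Row 7: attacked by (1,8)→{2,8}; (2,2)→{2,7}; (3,4)→{4,8}; (4,1)→{1,4}; (5,7)→{5,7}; (6,5)→{4,5,6}; (8,6)→{5,6,7}. Safe: 3. Place at column 3.
Columns [8, 2, 4, 1, 7, 5, 3, 6], r−c [-7, 0, -1, 3, -2, 1, 4, 2], r+c [9, 4, 7, 5, 12, 11, 10, 14] are all distinct, so no two queens attack.

(1,8) (2,2) (3,4) (4,1) (5,7) (6,5) (7,3) (8,6)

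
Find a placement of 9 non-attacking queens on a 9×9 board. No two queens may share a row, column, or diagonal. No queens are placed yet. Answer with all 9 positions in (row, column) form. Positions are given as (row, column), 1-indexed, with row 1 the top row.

Row 1: Safe: 1, 2, 3, 4, 5, 6, 7, 8, 9. Place at column 1.
Row 2: attacked by (1,1)→{1,2}. Safe: 3, 4, 5, 6, 7, 8, 9. Place at column 7.
Row 3: attacked by (1,1)→{1,3}; (2,7)→{6,7,8}. Safe: 2, 4, 5, 9. Place at column 5.
Row 4: attacked by (1,1)→{1,4}; (2,7)→{5,7,9}; (3,5)→{4,5,6}. Safe: 2, 3, 8. Place at column 8.
Row 5: attacked by (1,1)→{1,5}; (2,7)→{4,7}; (3,5)→{3,5,7}; (4,8)→{7,8,9}. Safe: 2, 6. Place at column 2.
Row 6: attacked by (1,1)→{1,6}; (2,7)→{3,7}; (3,5)→{2,5,8}; (4,8)→{6,8}; (5,2)→{1,2,3}. Safe: 4, 9. Place at column 9.
Row 7: attacked by (1,1)→{1,7}; (2,7)→{2,7}; (3,5)→{1,5,9}; (4,8)→{5,8}; (5,2)→{2,4}; (6,9)→{8,9}. Safe: 3, 6. Place at column 3.
Row 8: attacked by (1,1)→{1,8}; (2,7)→{1,7}; (3,5)→{5}; (4,8)→{4,8}; (5,2)→{2,5}; (6,9)→{7,9}; (7,3)→{2,3,4}. Safe: 6. Place at column 6.
Row 9: attacked by (1,1)→{1,9}; (2,7)→{7}; (3,5)→{5}; (4,8)→{3,8}; (5,2)→{2,6}; (6,9)→{6,9}; (7,3)→{1,3,5}; (8,6)→{5,6,7}. Safe: 4. Place at column 4.
Columns [1, 7, 5, 8, 2, 9, 3, 6, 4], r−c [0, -5, -2, -4, 3, -3, 4, 2, 5], r+c [2, 9, 8, 12, 7, 15, 10, 14, 13] are all distinct, so no two queens attack.

(1,1) (2,7) (3,5) (4,8) (5,2) (6,9) (7,3) (8,6) (9,4)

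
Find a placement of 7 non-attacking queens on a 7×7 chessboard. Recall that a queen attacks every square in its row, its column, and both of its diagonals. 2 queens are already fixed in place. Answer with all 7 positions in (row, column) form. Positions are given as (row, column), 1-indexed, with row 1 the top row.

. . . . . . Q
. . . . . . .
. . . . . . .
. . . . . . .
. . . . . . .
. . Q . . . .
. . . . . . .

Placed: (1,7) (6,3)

Row 2: attacked by (1,7)→{6,7}; (6,3)→{3,7}. Safe: 1, 2, 4, 5. Place at column 2.
Row 3: attacked by (1,7)→{5,7}; (2,2)→{1,2,3}; (6,3)→{3,6}. Safe: 4. Place at column 4.
Row 4: attacked by (1,7)→{4,7}; (2,2)→{2,4}; (3,4)→{3,4,5}; (6,3)→{1,3,5}. Safe: 6. Place at column 6.
Row 5: attacked by (1,7)→{3,7}; (2,2)→{2,5}; (3,4)→{2,4,6}; (4,6)→{5,6,7}; (6,3)→{2,3,4}. Safe: 1. Place at column 1.
Row 7: attacked by (1,7)→{1,7}; (2,2)→{2,7}; (3,4)→{4}; (4,6)→{3,6}; (5,1)→{1,3}; (6,3)→{2,3,4}. Safe: 5. Place at column 5.
Columns [7, 2, 4, 6, 1, 3, 5], r−c [-6, 0, -1, -2, 4, 3, 2], r+c [8, 4, 7, 10, 6, 9, 12] are all distinct, so no two queens attack.

(1,7) (2,2) (3,4) (4,6) (5,1) (6,3) (7,5)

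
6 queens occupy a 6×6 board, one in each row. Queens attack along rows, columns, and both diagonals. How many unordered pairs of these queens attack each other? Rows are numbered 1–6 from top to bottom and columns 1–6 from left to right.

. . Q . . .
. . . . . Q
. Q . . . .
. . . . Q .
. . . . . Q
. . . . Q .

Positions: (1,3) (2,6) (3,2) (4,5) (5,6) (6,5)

5

Same column: (2,6)–(5,6) (column 6); (4,5)–(6,5) (column 5).
Same diagonal: (3,2)–(6,5) (|3−6| = |2−5| = 3); (4,5)–(5,6) (|4−5| = |5−6| = 1); (5,6)–(6,5) (|5−6| = |6−5| = 1).
Total attacking pairs: 5.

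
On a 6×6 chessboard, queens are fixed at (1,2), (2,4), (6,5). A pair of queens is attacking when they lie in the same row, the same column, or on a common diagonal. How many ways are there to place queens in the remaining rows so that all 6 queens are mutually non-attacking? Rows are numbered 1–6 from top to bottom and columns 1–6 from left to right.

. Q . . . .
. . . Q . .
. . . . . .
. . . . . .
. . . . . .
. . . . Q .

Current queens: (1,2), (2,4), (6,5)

1

Branch on row 3: col 1 → 0; col 6 → 1.
Sum: 0 + 1 = 1.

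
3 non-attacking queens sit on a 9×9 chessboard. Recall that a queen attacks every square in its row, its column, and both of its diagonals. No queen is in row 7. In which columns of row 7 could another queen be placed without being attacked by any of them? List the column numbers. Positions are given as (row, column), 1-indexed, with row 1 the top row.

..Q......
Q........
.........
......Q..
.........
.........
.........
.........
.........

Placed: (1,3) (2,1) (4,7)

(1,3) attacks row 7 at column 3 and diagonals 9.
(2,1) attacks row 7 at column 1 and diagonals 6.
(4,7) attacks row 7 at column 7 and diagonals 4.
Attacked columns: {1, 3, 4, 6, 7, 9}. Safe: {2, 5, 8}.

columns 2, 5, 8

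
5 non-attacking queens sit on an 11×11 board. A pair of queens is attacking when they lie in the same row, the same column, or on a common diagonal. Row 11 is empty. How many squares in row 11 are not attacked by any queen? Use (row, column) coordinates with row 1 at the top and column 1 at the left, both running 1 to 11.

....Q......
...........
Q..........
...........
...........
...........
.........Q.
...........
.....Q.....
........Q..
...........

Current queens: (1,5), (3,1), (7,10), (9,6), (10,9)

(1,5) attacks row 11 at column 5.
(3,1) attacks row 11 at column 1 and diagonals 9.
(7,10) attacks row 11 at column 10 and diagonals 6.
(9,6) attacks row 11 at column 6 and diagonals 4, 8.
(10,9) attacks row 11 at column 9 and diagonals 8, 10.
Attacked columns: {1, 4, 5, 6, 8, 9, 10}. Safe: {2, 3, 7, 11}.

4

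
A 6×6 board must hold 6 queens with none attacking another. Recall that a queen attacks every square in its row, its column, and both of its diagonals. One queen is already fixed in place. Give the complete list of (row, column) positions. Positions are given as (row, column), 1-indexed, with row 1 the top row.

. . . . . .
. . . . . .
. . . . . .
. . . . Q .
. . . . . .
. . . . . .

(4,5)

(1,3) (2,6) (3,2) (4,5) (5,1) (6,4)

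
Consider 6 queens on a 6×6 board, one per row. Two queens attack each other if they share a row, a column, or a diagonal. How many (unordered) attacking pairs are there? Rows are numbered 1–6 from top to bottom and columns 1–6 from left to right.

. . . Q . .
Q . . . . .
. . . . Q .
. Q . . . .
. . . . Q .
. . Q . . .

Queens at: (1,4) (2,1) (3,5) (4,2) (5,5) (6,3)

1

Same column: (3,5)–(5,5) (column 5).
Total attacking pairs: 1.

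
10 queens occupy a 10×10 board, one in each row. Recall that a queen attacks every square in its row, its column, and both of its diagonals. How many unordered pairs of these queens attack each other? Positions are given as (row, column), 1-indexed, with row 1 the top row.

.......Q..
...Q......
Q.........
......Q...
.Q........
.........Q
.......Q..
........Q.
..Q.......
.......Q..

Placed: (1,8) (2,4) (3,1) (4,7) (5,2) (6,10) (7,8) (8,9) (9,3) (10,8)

Same column: (1,8)–(7,8) (column 8); (1,8)–(10,8) (column 8); (7,8)–(10,8) (column 8).
Same diagonal: (3,1)–(10,8) (|3−10| = |1−8| = 7); (7,8)–(8,9) (|7−8| = |8−9| = 1).
Total attacking pairs: 5.

5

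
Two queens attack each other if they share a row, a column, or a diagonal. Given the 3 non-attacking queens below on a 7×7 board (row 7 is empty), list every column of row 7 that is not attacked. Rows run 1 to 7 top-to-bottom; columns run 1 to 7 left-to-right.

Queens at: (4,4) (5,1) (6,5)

columns 2

(4,4) attacks row 7 at column 4 and diagonals 1, 7.
(5,1) attacks row 7 at column 1 and diagonals 3.
(6,5) attacks row 7 at column 5 and diagonals 4, 6.
Attacked columns: {1, 3, 4, 5, 6, 7}. Safe: {2}.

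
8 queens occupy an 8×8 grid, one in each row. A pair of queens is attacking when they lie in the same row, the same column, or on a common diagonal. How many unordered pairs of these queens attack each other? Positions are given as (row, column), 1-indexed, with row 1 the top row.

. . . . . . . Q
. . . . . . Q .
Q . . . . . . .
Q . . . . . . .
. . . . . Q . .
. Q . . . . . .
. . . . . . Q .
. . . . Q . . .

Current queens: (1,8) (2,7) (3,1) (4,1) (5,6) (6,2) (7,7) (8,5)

4

Same column: (2,7)–(7,7) (column 7); (3,1)–(4,1) (column 1).
Same diagonal: (1,8)–(2,7) (|1−2| = |8−7| = 1); (4,1)–(8,5) (|4−8| = |1−5| = 4).
Total attacking pairs: 4.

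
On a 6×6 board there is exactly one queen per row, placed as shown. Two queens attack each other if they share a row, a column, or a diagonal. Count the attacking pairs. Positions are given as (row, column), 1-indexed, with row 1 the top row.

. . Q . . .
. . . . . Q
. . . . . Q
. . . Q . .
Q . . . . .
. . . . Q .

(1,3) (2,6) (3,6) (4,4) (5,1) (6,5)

Same column: (2,6)–(3,6) (column 6).
Same diagonal: (2,6)–(4,4) (|2−4| = |6−4| = 2).
Total attacking pairs: 2.

2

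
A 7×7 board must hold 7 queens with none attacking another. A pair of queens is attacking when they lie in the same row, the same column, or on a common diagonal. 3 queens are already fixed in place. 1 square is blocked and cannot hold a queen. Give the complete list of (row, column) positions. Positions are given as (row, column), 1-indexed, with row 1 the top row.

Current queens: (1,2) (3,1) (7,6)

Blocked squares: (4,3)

Row 2: attacked by (1,2)→{1,2,3}; (3,1)→{1,2}; (7,6)→{1,6}. Safe: 4, 5, 7. Place at column 4.
Row 4: attacked by (1,2)→{2,5}; (2,4)→{2,4,6}; (3,1)→{1,2}; (7,6)→{3,6}. Blocked: 3. Safe: 7. Place at column 7.
Row 5: attacked by (1,2)→{2,6}; (2,4)→{1,4,7}; (3,1)→{1,3}; (4,7)→{6,7}; (7,6)→{4,6}. Safe: 5. Place at column 5.
Row 6: attacked by (1,2)→{2,7}; (2,4)→{4}; (3,1)→{1,4}; (4,7)→{5,7}; (5,5)→{4,5,6}; (7,6)→{5,6,7}. Safe: 3. Place at column 3.
Columns [2, 4, 1, 7, 5, 3, 6], r−c [-1, -2, 2, -3, 0, 3, 1], r+c [3, 6, 4, 11, 10, 9, 13] are all distinct, so no two queens attack.

(1,2) (2,4) (3,1) (4,7) (5,5) (6,3) (7,6)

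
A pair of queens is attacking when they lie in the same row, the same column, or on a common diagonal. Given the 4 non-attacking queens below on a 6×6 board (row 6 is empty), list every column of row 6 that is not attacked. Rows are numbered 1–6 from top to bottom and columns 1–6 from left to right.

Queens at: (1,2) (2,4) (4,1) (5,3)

(1,2) attacks row 6 at column 2.
(2,4) attacks row 6 at column 4.
(4,1) attacks row 6 at column 1 and diagonals 3.
(5,3) attacks row 6 at column 3 and diagonals 2, 4.
Attacked columns: {1, 2, 3, 4}. Safe: {5, 6}.

columns 5, 6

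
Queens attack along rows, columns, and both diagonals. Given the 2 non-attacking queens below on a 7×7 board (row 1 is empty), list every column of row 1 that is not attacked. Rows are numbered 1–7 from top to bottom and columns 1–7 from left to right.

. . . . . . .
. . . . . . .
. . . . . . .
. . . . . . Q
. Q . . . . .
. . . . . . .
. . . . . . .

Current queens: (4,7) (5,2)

(4,7) attacks row 1 at column 7 and diagonals 4.
(5,2) attacks row 1 at column 2 and diagonals 6.
Attacked columns: {2, 4, 6, 7}. Safe: {1, 3, 5}.

columns 1, 3, 5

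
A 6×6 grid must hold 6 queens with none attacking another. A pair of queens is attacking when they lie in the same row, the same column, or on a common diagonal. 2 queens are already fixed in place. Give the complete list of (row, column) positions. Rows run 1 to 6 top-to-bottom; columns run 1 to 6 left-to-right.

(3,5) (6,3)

Row 1: attacked by (3,5)→{3,5}; (6,3)→{3}. Safe: 1, 2, 4, 6. Place at column 4.
Row 2: attacked by (1,4)→{3,4,5}; (3,5)→{4,5,6}; (6,3)→{3}. Safe: 1, 2. Place at column 1.
Row 4: attacked by (1,4)→{1,4}; (2,1)→{1,3}; (3,5)→{4,5,6}; (6,3)→{1,3,5}. Safe: 2. Place at column 2.
Row 5: attacked by (1,4)→{4}; (2,1)→{1,4}; (3,5)→{3,5}; (4,2)→{1,2,3}; (6,3)→{2,3,4}. Safe: 6. Place at column 6.
Columns [4, 1, 5, 2, 6, 3], r−c [-3, 1, -2, 2, -1, 3], r+c [5, 3, 8, 6, 11, 9] are all distinct, so no two queens attack.

(1,4) (2,1) (3,5) (4,2) (5,6) (6,3)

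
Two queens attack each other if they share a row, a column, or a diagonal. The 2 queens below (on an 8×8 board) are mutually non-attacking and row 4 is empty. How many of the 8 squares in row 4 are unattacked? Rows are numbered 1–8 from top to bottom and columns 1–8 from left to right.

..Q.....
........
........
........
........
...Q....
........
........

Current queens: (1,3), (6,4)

(1,3) attacks row 4 at column 3 and diagonals 6.
(6,4) attacks row 4 at column 4 and diagonals 2, 6.
Attacked columns: {2, 3, 4, 6}. Safe: {1, 5, 7, 8}.

4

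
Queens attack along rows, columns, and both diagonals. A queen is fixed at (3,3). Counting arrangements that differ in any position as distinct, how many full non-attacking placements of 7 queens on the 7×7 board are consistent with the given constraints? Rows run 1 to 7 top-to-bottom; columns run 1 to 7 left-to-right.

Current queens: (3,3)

6

Branch on row 1: col 2 → 2; col 4 → 2; col 6 → 1; col 7 → 1.
Sum: 2 + 2 + 1 + 1 = 6.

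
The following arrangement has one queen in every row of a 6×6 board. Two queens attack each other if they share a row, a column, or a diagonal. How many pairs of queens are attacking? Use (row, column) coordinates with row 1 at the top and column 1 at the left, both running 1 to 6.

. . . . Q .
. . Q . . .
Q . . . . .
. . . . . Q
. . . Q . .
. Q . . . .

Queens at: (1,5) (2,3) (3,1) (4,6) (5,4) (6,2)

0

All columns are distinct and no two queens satisfy |Δrow| = |Δcol|, so no pair attacks.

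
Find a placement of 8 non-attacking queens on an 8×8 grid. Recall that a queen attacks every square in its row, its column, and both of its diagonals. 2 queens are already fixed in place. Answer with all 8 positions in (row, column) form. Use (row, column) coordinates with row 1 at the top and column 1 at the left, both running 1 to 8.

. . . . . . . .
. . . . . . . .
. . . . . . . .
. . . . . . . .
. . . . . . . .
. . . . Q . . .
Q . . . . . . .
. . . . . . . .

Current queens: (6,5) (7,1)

Row 1: attacked by (6,5)→{5}; (7,1)→{1,7}. Safe: 2, 3, 4, 6, 8. Place at column 4.
Row 2: attacked by (1,4)→{3,4,5}; (6,5)→{1,5}; (7,1)→{1,6}. Safe: 2, 7, 8. Place at column 7.
Row 3: attacked by (1,4)→{2,4,6}; (2,7)→{6,7,8}; (6,5)→{2,5,8}; (7,1)→{1,5}. Safe: 3. Place at column 3.
Row 4: attacked by (1,4)→{1,4,7}; (2,7)→{5,7}; (3,3)→{2,3,4}; (6,5)→{3,5,7}; (7,1)→{1,4}. Safe: 6, 8. Place at column 8.
Row 5: attacked by (1,4)→{4,8}; (2,7)→{4,7}; (3,3)→{1,3,5}; (4,8)→{7,8}; (6,5)→{4,5,6}; (7,1)→{1,3}. Safe: 2. Place at column 2.
Row 8: attacked by (1,4)→{4}; (2,7)→{1,7}; (3,3)→{3,8}; (4,8)→{4,8}; (5,2)→{2,5}; (6,5)→{3,5,7}; (7,1)→{1,2}. Safe: 6. Place at column 6.
Columns [4, 7, 3, 8, 2, 5, 1, 6], r−c [-3, -5, 0, -4, 3, 1, 6, 2], r+c [5, 9, 6, 12, 7, 11, 8, 14] are all distinct, so no two queens attack.

(1,4) (2,7) (3,3) (4,8) (5,2) (6,5) (7,1) (8,6)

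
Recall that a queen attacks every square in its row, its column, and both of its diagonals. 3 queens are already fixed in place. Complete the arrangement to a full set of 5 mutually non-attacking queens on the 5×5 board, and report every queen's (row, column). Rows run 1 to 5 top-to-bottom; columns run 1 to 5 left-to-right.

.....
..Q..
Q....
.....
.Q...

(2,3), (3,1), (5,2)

Row 1: attacked by (2,3)→{2,3,4}; (3,1)→{1,3}; (5,2)→{2}. Safe: 5. Place at column 5.
Row 4: attacked by (1,5)→{2,5}; (2,3)→{1,3,5}; (3,1)→{1,2}; (5,2)→{1,2,3}. Safe: 4. Place at column 4.
Columns [5, 3, 1, 4, 2], r−c [-4, -1, 2, 0, 3], r+c [6, 5, 4, 8, 7] are all distinct, so no two queens attack.

(1,5) (2,3) (3,1) (4,4) (5,2)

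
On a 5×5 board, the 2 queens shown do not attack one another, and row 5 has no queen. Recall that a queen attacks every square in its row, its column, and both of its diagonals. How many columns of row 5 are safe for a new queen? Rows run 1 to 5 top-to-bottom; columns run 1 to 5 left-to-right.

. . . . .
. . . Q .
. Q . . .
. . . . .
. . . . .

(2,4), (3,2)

(2,4) attacks row 5 at column 4 and diagonals 1.
(3,2) attacks row 5 at column 2 and diagonals 4.
Attacked columns: {1, 2, 4}. Safe: {3, 5}.

2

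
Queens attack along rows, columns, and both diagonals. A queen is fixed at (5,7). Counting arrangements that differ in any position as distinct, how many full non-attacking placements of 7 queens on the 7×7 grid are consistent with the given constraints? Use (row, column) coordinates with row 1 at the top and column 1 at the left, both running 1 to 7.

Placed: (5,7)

6

Branch on row 1: col 1 → 1; col 2 → 2; col 4 → 0; col 5 → 1; col 6 → 2.
Sum: 1 + 2 + 0 + 1 + 2 = 6.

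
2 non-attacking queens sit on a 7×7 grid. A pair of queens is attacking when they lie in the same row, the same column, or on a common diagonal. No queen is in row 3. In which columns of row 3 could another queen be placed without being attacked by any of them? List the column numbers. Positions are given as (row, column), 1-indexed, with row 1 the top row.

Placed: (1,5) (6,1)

columns 2, 6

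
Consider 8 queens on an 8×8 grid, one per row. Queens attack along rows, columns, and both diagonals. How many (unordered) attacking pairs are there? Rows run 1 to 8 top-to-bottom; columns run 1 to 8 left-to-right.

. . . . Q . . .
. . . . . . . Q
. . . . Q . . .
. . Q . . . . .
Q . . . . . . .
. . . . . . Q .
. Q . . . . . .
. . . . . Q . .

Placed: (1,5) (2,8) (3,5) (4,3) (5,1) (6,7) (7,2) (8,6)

Same column: (1,5)–(3,5) (column 5).
Same diagonal: (1,5)–(5,1) (|1−5| = |5−1| = 4).
Total attacking pairs: 2.

2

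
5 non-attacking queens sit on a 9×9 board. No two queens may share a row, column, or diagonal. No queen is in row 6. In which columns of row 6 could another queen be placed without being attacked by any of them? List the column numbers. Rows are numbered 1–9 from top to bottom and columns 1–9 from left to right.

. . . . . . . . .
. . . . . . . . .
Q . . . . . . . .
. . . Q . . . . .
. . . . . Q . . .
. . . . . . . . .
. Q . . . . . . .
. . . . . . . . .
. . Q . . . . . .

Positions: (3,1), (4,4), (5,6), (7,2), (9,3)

columns 8, 9

(3,1) attacks row 6 at column 1 and diagonals 4.
(4,4) attacks row 6 at column 4 and diagonals 2, 6.
(5,6) attacks row 6 at column 6 and diagonals 5, 7.
(7,2) attacks row 6 at column 2 and diagonals 1, 3.
(9,3) attacks row 6 at column 3 and diagonals 6.
Attacked columns: {1, 2, 3, 4, 5, 6, 7}. Safe: {8, 9}.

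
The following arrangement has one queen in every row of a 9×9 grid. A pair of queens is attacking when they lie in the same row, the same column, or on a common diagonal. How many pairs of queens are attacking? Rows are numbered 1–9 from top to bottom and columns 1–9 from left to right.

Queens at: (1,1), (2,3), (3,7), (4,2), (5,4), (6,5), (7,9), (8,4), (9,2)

4

Same column: (4,2)–(9,2) (column 2); (5,4)–(8,4) (column 4).
Same diagonal: (5,4)–(6,5) (|5−6| = |4−5| = 1); (6,5)–(9,2) (|6−9| = |5−2| = 3).
Total attacking pairs: 4.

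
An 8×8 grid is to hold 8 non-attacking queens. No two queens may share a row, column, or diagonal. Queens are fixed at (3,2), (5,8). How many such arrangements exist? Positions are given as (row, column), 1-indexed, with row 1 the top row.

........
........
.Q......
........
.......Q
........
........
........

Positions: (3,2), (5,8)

Branch on row 1: col 1 → 0; col 3 → 1; col 5 → 1; col 6 → 0; col 7 → 1.
Sum: 0 + 1 + 1 + 0 + 1 = 3.

3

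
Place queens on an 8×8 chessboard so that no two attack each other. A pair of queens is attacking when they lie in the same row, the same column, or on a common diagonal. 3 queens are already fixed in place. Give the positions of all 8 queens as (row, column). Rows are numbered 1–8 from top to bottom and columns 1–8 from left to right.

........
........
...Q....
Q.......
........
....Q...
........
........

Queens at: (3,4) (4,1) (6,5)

(1,8) (2,2) (3,4) (4,1) (5,7) (6,5) (7,3) (8,6)

Row 1: attacked by (3,4)→{2,4,6}; (4,1)→{1,4}; (6,5)→{5}. Safe: 3, 7, 8. Place at column 8.
Row 2: attacked by (1,8)→{7,8}; (3,4)→{3,4,5}; (4,1)→{1,3}; (6,5)→{1,5}. Safe: 2, 6. Place at column 2.
Row 5: attacked by (1,8)→{4,8}; (2,2)→{2,5}; (3,4)→{2,4,6}; (4,1)→{1,2}; (6,5)→{4,5,6}. Safe: 3, 7. Place at column 7.
Row 7: attacked by (1,8)→{2,8}; (2,2)→{2,7}; (3,4)→{4,8}; (4,1)→{1,4}; (5,7)→{5,7}; (6,5)→{4,5,6}. Safe: 3. Place at column 3.
Row 8: attacked by (1,8)→{1,8}; (2,2)→{2,8}; (3,4)→{4}; (4,1)→{1,5}; (5,7)→{4,7}; (6,5)→{3,5,7}; (7,3)→{2,3,4}. Safe: 6. Place at column 6.
Columns [8, 2, 4, 1, 7, 5, 3, 6], r−c [-7, 0, -1, 3, -2, 1, 4, 2], r+c [9, 4, 7, 5, 12, 11, 10, 14] are all distinct, so no two queens attack.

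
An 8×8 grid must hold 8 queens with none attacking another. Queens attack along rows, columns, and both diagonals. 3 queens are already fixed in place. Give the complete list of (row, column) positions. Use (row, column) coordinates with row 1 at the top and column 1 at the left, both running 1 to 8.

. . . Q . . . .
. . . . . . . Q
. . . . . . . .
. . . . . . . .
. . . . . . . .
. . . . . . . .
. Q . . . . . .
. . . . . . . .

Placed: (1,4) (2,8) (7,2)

(1,4) (2,8) (3,5) (4,3) (5,1) (6,7) (7,2) (8,6)

Row 3: attacked by (1,4)→{2,4,6}; (2,8)→{7,8}; (7,2)→{2,6}. Safe: 1, 3, 5. Place at column 5.
Row 4: attacked by (1,4)→{1,4,7}; (2,8)→{6,8}; (3,5)→{4,5,6}; (7,2)→{2,5}. Safe: 3. Place at column 3.
Row 5: attacked by (1,4)→{4,8}; (2,8)→{5,8}; (3,5)→{3,5,7}; (4,3)→{2,3,4}; (7,2)→{2,4}. Safe: 1, 6. Place at column 1.
Row 6: attacked by (1,4)→{4}; (2,8)→{4,8}; (3,5)→{2,5,8}; (4,3)→{1,3,5}; (5,1)→{1,2}; (7,2)→{1,2,3}. Safe: 6, 7. Place at column 7.
Row 8: attacked by (1,4)→{4}; (2,8)→{2,8}; (3,5)→{5}; (4,3)→{3,7}; (5,1)→{1,4}; (6,7)→{5,7}; (7,2)→{1,2,3}. Safe: 6. Place at column 6.
Columns [4, 8, 5, 3, 1, 7, 2, 6], r−c [-3, -6, -2, 1, 4, -1, 5, 2], r+c [5, 10, 8, 7, 6, 13, 9, 14] are all distinct, so no two queens attack.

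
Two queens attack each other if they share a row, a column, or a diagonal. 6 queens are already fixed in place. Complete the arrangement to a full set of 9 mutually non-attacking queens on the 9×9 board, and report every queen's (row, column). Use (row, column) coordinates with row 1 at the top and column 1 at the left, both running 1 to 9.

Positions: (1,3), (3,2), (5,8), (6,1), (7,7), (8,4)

(1,3) (2,9) (3,2) (4,5) (5,8) (6,1) (7,7) (8,4) (9,6)

Row 2: attacked by (1,3)→{2,3,4}; (3,2)→{1,2,3}; (5,8)→{5,8}; (6,1)→{1,5}; (7,7)→{2,7}; (8,4)→{4}. Safe: 6, 9. Place at column 9.
Row 4: attacked by (1,3)→{3,6}; (2,9)→{7,9}; (3,2)→{1,2,3}; (5,8)→{7,8,9}; (6,1)→{1,3}; (7,7)→{4,7}; (8,4)→{4,8}. Safe: 5. Place at column 5.
Row 9: attacked by (1,3)→{3}; (2,9)→{2,9}; (3,2)→{2,8}; (4,5)→{5}; (5,8)→{4,8}; (6,1)→{1,4}; (7,7)→{5,7,9}; (8,4)→{3,4,5}. Safe: 6. Place at column 6.
Columns [3, 9, 2, 5, 8, 1, 7, 4, 6], r−c [-2, -7, 1, -1, -3, 5, 0, 4, 3], r+c [4, 11, 5, 9, 13, 7, 14, 12, 15] are all distinct, so no two queens attack.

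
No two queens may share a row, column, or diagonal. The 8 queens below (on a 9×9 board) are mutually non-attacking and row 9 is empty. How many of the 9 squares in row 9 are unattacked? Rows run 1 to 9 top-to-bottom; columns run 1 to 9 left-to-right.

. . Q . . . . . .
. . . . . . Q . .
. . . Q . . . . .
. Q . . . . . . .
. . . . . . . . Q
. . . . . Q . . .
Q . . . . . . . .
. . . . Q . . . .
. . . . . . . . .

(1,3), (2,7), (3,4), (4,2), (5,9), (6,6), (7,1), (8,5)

(1,3) attacks row 9 at column 3.
(2,7) attacks row 9 at column 7.
(3,4) attacks row 9 at column 4.
(4,2) attacks row 9 at column 2 and diagonals 7.
(5,9) attacks row 9 at column 9 and diagonals 5.
(6,6) attacks row 9 at column 6 and diagonals 3, 9.
(7,1) attacks row 9 at column 1 and diagonals 3.
(8,5) attacks row 9 at column 5 and diagonals 4, 6.
Attacked columns: {1, 2, 3, 4, 5, 6, 7, 9}. Safe: {8}.

1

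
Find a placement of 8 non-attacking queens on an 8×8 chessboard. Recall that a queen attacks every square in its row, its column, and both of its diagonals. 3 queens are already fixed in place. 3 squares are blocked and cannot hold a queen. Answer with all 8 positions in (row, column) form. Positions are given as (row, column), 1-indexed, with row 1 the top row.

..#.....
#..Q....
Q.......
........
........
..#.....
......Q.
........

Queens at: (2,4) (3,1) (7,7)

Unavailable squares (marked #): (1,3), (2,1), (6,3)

Row 1: attacked by (2,4)→{3,4,5}; (3,1)→{1,3}; (7,7)→{1,7}. Blocked: 3. Safe: 2, 6, 8. Place at column 6.
Row 4: attacked by (1,6)→{3,6}; (2,4)→{2,4,6}; (3,1)→{1,2}; (7,7)→{4,7}. Safe: 5, 8. Place at column 5.
Row 5: attacked by (1,6)→{2,6}; (2,4)→{1,4,7}; (3,1)→{1,3}; (4,5)→{4,5,6}; (7,7)→{5,7}. Safe: 8. Place at column 8.
Row 6: attacked by (1,6)→{1,6}; (2,4)→{4,8}; (3,1)→{1,4}; (4,5)→{3,5,7}; (5,8)→{7,8}; (7,7)→{6,7,8}. Blocked: 3. Safe: 2. Place at column 2.
Row 8: attacked by (1,6)→{6}; (2,4)→{4}; (3,1)→{1,6}; (4,5)→{1,5}; (5,8)→{5,8}; (6,2)→{2,4}; (7,7)→{6,7,8}. Safe: 3. Place at column 3.
Columns [6, 4, 1, 5, 8, 2, 7, 3], r−c [-5, -2, 2, -1, -3, 4, 0, 5], r+c [7, 6, 4, 9, 13, 8, 14, 11] are all distinct, so no two queens attack.

(1,6) (2,4) (3,1) (4,5) (5,8) (6,2) (7,7) (8,3)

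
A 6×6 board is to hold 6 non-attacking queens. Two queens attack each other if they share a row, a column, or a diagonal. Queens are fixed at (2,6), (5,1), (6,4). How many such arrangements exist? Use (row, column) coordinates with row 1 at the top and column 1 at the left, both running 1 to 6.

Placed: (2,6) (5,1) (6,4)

1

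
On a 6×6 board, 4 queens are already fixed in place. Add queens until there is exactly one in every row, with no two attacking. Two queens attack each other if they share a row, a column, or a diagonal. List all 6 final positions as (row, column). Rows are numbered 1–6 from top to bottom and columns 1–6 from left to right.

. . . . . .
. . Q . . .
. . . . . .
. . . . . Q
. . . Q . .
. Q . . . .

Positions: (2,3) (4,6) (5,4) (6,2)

Row 1: attacked by (2,3)→{2,3,4}; (4,6)→{3,6}; (5,4)→{4}; (6,2)→{2}. Safe: 1, 5. Place at column 5.
Row 3: attacked by (1,5)→{3,5}; (2,3)→{2,3,4}; (4,6)→{5,6}; (5,4)→{2,4,6}; (6,2)→{2,5}. Safe: 1. Place at column 1.
Columns [5, 3, 1, 6, 4, 2], r−c [-4, -1, 2, -2, 1, 4], r+c [6, 5, 4, 10, 9, 8] are all distinct, so no two queens attack.

(1,5) (2,3) (3,1) (4,6) (5,4) (6,2)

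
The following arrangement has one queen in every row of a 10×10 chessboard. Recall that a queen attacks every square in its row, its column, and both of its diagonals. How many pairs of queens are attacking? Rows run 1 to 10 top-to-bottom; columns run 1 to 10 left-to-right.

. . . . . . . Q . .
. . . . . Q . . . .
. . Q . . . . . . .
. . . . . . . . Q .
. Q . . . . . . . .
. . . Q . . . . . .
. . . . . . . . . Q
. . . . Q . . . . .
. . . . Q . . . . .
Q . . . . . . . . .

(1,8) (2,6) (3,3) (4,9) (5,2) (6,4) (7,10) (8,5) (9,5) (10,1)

3

Same column: (8,5)–(9,5) (column 5).
Same diagonal: (4,9)–(8,5) (|4−8| = |9−5| = 4); (5,2)–(8,5) (|5−8| = |2−5| = 3).
Total attacking pairs: 3.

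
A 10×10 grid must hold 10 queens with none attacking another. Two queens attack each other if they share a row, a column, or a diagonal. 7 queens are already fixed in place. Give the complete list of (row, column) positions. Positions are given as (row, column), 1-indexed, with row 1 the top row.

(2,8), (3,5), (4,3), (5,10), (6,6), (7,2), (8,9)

(1,4) (2,8) (3,5) (4,3) (5,10) (6,6) (7,2) (8,9) (9,7) (10,1)

Row 1: attacked by (2,8)→{7,8,9}; (3,5)→{3,5,7}; (4,3)→{3,6}; (5,10)→{6,10}; (6,6)→{1,6}; (7,2)→{2,8}; (8,9)→{2,9}. Safe: 4. Place at column 4.
Row 9: attacked by (1,4)→{4}; (2,8)→{1,8}; (3,5)→{5}; (4,3)→{3,8}; (5,10)→{6,10}; (6,6)→{3,6,9}; (7,2)→{2,4}; (8,9)→{8,9,10}. Safe: 7. Place at column 7.
Row 10: attacked by (1,4)→{4}; (2,8)→{8}; (3,5)→{5}; (4,3)→{3,9}; (5,10)→{5,10}; (6,6)→{2,6,10}; (7,2)→{2,5}; (8,9)→{7,9}; (9,7)→{6,7,8}. Safe: 1. Place at column 1.
Columns [4, 8, 5, 3, 10, 6, 2, 9, 7, 1], r−c [-3, -6, -2, 1, -5, 0, 5, -1, 2, 9], r+c [5, 10, 8, 7, 15, 12, 9, 17, 16, 11] are all distinct, so no two queens attack.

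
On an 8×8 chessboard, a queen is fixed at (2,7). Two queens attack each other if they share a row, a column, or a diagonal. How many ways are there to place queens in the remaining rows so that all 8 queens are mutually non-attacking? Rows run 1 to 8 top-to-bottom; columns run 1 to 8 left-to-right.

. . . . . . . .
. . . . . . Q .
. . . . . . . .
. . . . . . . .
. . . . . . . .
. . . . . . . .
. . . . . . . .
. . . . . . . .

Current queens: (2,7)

16

Branch on row 1: col 1 → 2; col 2 → 2; col 3 → 2; col 4 → 4; col 5 → 6.
Sum: 2 + 2 + 2 + 4 + 6 = 16.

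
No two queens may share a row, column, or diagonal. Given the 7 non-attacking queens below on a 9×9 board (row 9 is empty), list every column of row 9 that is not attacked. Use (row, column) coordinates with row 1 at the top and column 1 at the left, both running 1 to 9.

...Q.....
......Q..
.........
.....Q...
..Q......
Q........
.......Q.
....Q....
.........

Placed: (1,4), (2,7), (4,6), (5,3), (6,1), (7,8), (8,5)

columns 2, 9

(1,4) attacks row 9 at column 4.
(2,7) attacks row 9 at column 7.
(4,6) attacks row 9 at column 6 and diagonals 1.
(5,3) attacks row 9 at column 3 and diagonals 7.
(6,1) attacks row 9 at column 1 and diagonals 4.
(7,8) attacks row 9 at column 8 and diagonals 6.
(8,5) attacks row 9 at column 5 and diagonals 4, 6.
Attacked columns: {1, 3, 4, 5, 6, 7, 8}. Safe: {2, 9}.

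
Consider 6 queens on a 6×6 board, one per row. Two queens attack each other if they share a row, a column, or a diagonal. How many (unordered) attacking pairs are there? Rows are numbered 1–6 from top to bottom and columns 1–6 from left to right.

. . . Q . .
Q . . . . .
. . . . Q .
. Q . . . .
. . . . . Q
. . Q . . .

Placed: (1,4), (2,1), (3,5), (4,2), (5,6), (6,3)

All columns are distinct and no two queens satisfy |Δrow| = |Δcol|, so no pair attacks.

0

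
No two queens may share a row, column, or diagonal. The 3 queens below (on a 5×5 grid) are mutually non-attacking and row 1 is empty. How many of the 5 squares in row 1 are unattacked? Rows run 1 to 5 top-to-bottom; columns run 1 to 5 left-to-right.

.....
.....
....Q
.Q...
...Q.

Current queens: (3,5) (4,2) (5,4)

(3,5) attacks row 1 at column 5 and diagonals 3.
(4,2) attacks row 1 at column 2 and diagonals 5.
(5,4) attacks row 1 at column 4.
Attacked columns: {2, 3, 4, 5}. Safe: {1}.

1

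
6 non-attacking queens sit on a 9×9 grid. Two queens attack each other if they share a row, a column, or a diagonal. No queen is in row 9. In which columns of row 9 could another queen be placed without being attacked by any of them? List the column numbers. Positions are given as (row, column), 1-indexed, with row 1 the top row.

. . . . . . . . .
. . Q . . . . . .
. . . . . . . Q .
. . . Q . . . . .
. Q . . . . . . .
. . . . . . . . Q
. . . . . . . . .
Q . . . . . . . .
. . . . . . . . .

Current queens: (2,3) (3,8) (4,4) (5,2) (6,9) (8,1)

columns 5, 7

(2,3) attacks row 9 at column 3.
(3,8) attacks row 9 at column 8 and diagonals 2.
(4,4) attacks row 9 at column 4 and diagonals 9.
(5,2) attacks row 9 at column 2 and diagonals 6.
(6,9) attacks row 9 at column 9 and diagonals 6.
(8,1) attacks row 9 at column 1 and diagonals 2.
Attacked columns: {1, 2, 3, 4, 6, 8, 9}. Safe: {5, 7}.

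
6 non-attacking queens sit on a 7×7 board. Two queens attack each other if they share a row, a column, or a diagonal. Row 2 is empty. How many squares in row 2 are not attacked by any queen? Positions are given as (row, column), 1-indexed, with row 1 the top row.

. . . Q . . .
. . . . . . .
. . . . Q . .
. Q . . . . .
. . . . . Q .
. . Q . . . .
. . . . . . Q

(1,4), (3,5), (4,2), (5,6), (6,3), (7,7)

(1,4) attacks row 2 at column 4 and diagonals 3, 5.
(3,5) attacks row 2 at column 5 and diagonals 4, 6.
(4,2) attacks row 2 at column 2 and diagonals 4.
(5,6) attacks row 2 at column 6 and diagonals 3.
(6,3) attacks row 2 at column 3 and diagonals 7.
(7,7) attacks row 2 at column 7 and diagonals 2.
Attacked columns: {2, 3, 4, 5, 6, 7}. Safe: {1}.

1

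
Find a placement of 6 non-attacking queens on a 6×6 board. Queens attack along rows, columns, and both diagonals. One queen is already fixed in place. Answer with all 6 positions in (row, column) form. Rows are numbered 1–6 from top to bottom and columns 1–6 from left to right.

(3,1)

(1,5) (2,3) (3,1) (4,6) (5,4) (6,2)

Row 1: attacked by (3,1)→{1,3}. Safe: 2, 4, 5, 6. Place at column 5.
Row 2: attacked by (1,5)→{4,5,6}; (3,1)→{1,2}. Safe: 3. Place at column 3.
Row 4: attacked by (1,5)→{2,5}; (2,3)→{1,3,5}; (3,1)→{1,2}. Safe: 4, 6. Place at column 6.
Row 5: attacked by (1,5)→{1,5}; (2,3)→{3,6}; (3,1)→{1,3}; (4,6)→{5,6}. Safe: 2, 4. Place at column 4.
Row 6: attacked by (1,5)→{5}; (2,3)→{3}; (3,1)→{1,4}; (4,6)→{4,6}; (5,4)→{3,4,5}. Safe: 2. Place at column 2.
Columns [5, 3, 1, 6, 4, 2], r−c [-4, -1, 2, -2, 1, 4], r+c [6, 5, 4, 10, 9, 8] are all distinct, so no two queens attack.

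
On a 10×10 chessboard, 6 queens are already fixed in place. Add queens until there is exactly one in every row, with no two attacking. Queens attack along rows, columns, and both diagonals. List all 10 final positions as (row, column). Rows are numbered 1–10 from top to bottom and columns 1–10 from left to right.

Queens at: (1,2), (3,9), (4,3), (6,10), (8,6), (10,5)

(1,2) (2,7) (3,9) (4,3) (5,8) (6,10) (7,4) (8,6) (9,1) (10,5)

Row 2: attacked by (1,2)→{1,2,3}; (3,9)→{8,9,10}; (4,3)→{1,3,5}; (6,10)→{6,10}; (8,6)→{6}; (10,5)→{5}. Safe: 4, 7. Place at column 7.
Row 5: attacked by (1,2)→{2,6}; (2,7)→{4,7,10}; (3,9)→{7,9}; (4,3)→{2,3,4}; (6,10)→{9,10}; (8,6)→{3,6,9}; (10,5)→{5,10}. Safe: 1, 8. Place at column 8.
Row 7: attacked by (1,2)→{2,8}; (2,7)→{2,7}; (3,9)→{5,9}; (4,3)→{3,6}; (5,8)→{6,8,10}; (6,10)→{9,10}; (8,6)→{5,6,7}; (10,5)→{2,5,8}. Safe: 1, 4. Place at column 4.
Row 9: attacked by (1,2)→{2,10}; (2,7)→{7}; (3,9)→{3,9}; (4,3)→{3,8}; (5,8)→{4,8}; (6,10)→{7,10}; (7,4)→{2,4,6}; (8,6)→{5,6,7}; (10,5)→{4,5,6}. Safe: 1. Place at column 1.
Columns [2, 7, 9, 3, 8, 10, 4, 6, 1, 5], r−c [-1, -5, -6, 1, -3, -4, 3, 2, 8, 5], r+c [3, 9, 12, 7, 13, 16, 11, 14, 10, 15] are all distinct, so no two queens attack.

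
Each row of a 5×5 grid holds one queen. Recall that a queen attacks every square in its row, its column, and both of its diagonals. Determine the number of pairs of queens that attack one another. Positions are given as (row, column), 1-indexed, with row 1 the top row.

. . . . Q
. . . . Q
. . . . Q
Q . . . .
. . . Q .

Same column: (1,5)–(2,5) (column 5); (1,5)–(3,5) (column 5); (2,5)–(3,5) (column 5).
Total attacking pairs: 3.

3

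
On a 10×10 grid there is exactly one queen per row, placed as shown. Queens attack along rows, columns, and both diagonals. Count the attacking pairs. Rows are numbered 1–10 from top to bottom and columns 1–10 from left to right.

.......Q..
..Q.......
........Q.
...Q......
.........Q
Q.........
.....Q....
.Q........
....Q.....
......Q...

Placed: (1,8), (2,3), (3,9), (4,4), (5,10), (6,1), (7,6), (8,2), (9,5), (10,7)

0

All columns are distinct and no two queens satisfy |Δrow| = |Δcol|, so no pair attacks.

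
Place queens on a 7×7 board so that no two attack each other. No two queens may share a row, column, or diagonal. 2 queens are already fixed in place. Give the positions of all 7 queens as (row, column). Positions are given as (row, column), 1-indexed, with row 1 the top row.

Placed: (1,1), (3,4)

(1,1) (2,6) (3,4) (4,2) (5,7) (6,5) (7,3)

Row 2: attacked by (1,1)→{1,2}; (3,4)→{3,4,5}. Safe: 6, 7. Place at column 6.
Row 4: attacked by (1,1)→{1,4}; (2,6)→{4,6}; (3,4)→{3,4,5}. Safe: 2, 7. Place at column 2.
Row 5: attacked by (1,1)→{1,5}; (2,6)→{3,6}; (3,4)→{2,4,6}; (4,2)→{1,2,3}. Safe: 7. Place at column 7.
Row 6: attacked by (1,1)→{1,6}; (2,6)→{2,6}; (3,4)→{1,4,7}; (4,2)→{2,4}; (5,7)→{6,7}. Safe: 3, 5. Place at column 5.
Row 7: attacked by (1,1)→{1,7}; (2,6)→{1,6}; (3,4)→{4}; (4,2)→{2,5}; (5,7)→{5,7}; (6,5)→{4,5,6}. Safe: 3. Place at column 3.
Columns [1, 6, 4, 2, 7, 5, 3], r−c [0, -4, -1, 2, -2, 1, 4], r+c [2, 8, 7, 6, 12, 11, 10] are all distinct, so no two queens attack.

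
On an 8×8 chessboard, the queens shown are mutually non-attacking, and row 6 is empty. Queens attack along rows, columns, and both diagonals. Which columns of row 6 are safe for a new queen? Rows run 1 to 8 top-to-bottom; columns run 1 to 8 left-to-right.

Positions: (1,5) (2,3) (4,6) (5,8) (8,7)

columns 1, 2

(1,5) attacks row 6 at column 5.
(2,3) attacks row 6 at column 3 and diagonals 7.
(4,6) attacks row 6 at column 6 and diagonals 4, 8.
(5,8) attacks row 6 at column 8 and diagonals 7.
(8,7) attacks row 6 at column 7 and diagonals 5.
Attacked columns: {3, 4, 5, 6, 7, 8}. Safe: {1, 2}.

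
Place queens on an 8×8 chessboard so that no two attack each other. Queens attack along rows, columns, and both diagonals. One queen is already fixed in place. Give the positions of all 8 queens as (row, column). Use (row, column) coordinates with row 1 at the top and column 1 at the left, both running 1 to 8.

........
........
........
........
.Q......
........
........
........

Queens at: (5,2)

Row 1: attacked by (5,2)→{2,6}. Safe: 1, 3, 4, 5, 7, 8. Place at column 5.
Row 2: attacked by (1,5)→{4,5,6}; (5,2)→{2,5}. Safe: 1, 3, 7, 8. Place at column 7.
Row 3: attacked by (1,5)→{3,5,7}; (2,7)→{6,7,8}; (5,2)→{2,4}. Safe: 1. Place at column 1.
Row 4: attacked by (1,5)→{2,5,8}; (2,7)→{5,7}; (3,1)→{1,2}; (5,2)→{1,2,3}. Safe: 4, 6. Place at column 4.
Row 6: attacked by (1,5)→{5}; (2,7)→{3,7}; (3,1)→{1,4}; (4,4)→{2,4,6}; (5,2)→{1,2,3}. Safe: 8. Place at column 8.
Row 7: attacked by (1,5)→{5}; (2,7)→{2,7}; (3,1)→{1,5}; (4,4)→{1,4,7}; (5,2)→{2,4}; (6,8)→{7,8}. Safe: 3, 6. Place at column 6.
Row 8: attacked by (1,5)→{5}; (2,7)→{1,7}; (3,1)→{1,6}; (4,4)→{4,8}; (5,2)→{2,5}; (6,8)→{6,8}; (7,6)→{5,6,7}. Safe: 3. Place at column 3.
Columns [5, 7, 1, 4, 2, 8, 6, 3], r−c [-4, -5, 2, 0, 3, -2, 1, 5], r+c [6, 9, 4, 8, 7, 14, 13, 11] are all distinct, so no two queens attack.

(1,5) (2,7) (3,1) (4,4) (5,2) (6,8) (7,6) (8,3)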